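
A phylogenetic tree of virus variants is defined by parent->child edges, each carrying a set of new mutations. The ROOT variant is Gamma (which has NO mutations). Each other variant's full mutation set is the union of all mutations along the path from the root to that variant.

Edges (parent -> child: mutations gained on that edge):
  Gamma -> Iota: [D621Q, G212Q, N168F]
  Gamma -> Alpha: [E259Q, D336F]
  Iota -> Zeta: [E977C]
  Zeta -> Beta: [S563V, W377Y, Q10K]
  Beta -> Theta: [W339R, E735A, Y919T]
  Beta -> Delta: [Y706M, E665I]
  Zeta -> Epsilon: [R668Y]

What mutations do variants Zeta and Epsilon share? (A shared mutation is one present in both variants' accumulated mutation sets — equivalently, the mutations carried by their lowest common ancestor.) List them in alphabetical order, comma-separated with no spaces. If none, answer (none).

Answer: D621Q,E977C,G212Q,N168F

Derivation:
Accumulating mutations along path to Zeta:
  At Gamma: gained [] -> total []
  At Iota: gained ['D621Q', 'G212Q', 'N168F'] -> total ['D621Q', 'G212Q', 'N168F']
  At Zeta: gained ['E977C'] -> total ['D621Q', 'E977C', 'G212Q', 'N168F']
Mutations(Zeta) = ['D621Q', 'E977C', 'G212Q', 'N168F']
Accumulating mutations along path to Epsilon:
  At Gamma: gained [] -> total []
  At Iota: gained ['D621Q', 'G212Q', 'N168F'] -> total ['D621Q', 'G212Q', 'N168F']
  At Zeta: gained ['E977C'] -> total ['D621Q', 'E977C', 'G212Q', 'N168F']
  At Epsilon: gained ['R668Y'] -> total ['D621Q', 'E977C', 'G212Q', 'N168F', 'R668Y']
Mutations(Epsilon) = ['D621Q', 'E977C', 'G212Q', 'N168F', 'R668Y']
Intersection: ['D621Q', 'E977C', 'G212Q', 'N168F'] ∩ ['D621Q', 'E977C', 'G212Q', 'N168F', 'R668Y'] = ['D621Q', 'E977C', 'G212Q', 'N168F']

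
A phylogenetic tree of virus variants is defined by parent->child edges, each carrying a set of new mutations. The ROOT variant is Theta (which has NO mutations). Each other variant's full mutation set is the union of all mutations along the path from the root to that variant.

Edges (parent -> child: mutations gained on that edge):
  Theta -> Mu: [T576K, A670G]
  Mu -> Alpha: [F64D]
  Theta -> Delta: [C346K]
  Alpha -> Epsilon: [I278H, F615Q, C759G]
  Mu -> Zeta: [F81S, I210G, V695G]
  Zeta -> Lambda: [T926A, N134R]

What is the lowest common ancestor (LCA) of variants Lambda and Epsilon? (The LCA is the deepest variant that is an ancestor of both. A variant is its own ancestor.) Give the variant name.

Answer: Mu

Derivation:
Path from root to Lambda: Theta -> Mu -> Zeta -> Lambda
  ancestors of Lambda: {Theta, Mu, Zeta, Lambda}
Path from root to Epsilon: Theta -> Mu -> Alpha -> Epsilon
  ancestors of Epsilon: {Theta, Mu, Alpha, Epsilon}
Common ancestors: {Theta, Mu}
Walk up from Epsilon: Epsilon (not in ancestors of Lambda), Alpha (not in ancestors of Lambda), Mu (in ancestors of Lambda), Theta (in ancestors of Lambda)
Deepest common ancestor (LCA) = Mu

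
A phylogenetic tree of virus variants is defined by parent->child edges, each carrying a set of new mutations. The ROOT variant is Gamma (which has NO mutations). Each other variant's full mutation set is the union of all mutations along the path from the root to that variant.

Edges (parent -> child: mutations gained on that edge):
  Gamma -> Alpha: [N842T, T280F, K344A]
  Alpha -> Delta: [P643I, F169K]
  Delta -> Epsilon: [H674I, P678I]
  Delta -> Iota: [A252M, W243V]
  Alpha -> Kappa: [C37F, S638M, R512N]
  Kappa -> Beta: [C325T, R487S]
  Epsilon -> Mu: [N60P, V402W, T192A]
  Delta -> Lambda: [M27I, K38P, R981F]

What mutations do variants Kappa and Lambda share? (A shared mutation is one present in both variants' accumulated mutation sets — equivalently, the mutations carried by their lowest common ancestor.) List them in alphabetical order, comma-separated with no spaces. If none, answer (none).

Answer: K344A,N842T,T280F

Derivation:
Accumulating mutations along path to Kappa:
  At Gamma: gained [] -> total []
  At Alpha: gained ['N842T', 'T280F', 'K344A'] -> total ['K344A', 'N842T', 'T280F']
  At Kappa: gained ['C37F', 'S638M', 'R512N'] -> total ['C37F', 'K344A', 'N842T', 'R512N', 'S638M', 'T280F']
Mutations(Kappa) = ['C37F', 'K344A', 'N842T', 'R512N', 'S638M', 'T280F']
Accumulating mutations along path to Lambda:
  At Gamma: gained [] -> total []
  At Alpha: gained ['N842T', 'T280F', 'K344A'] -> total ['K344A', 'N842T', 'T280F']
  At Delta: gained ['P643I', 'F169K'] -> total ['F169K', 'K344A', 'N842T', 'P643I', 'T280F']
  At Lambda: gained ['M27I', 'K38P', 'R981F'] -> total ['F169K', 'K344A', 'K38P', 'M27I', 'N842T', 'P643I', 'R981F', 'T280F']
Mutations(Lambda) = ['F169K', 'K344A', 'K38P', 'M27I', 'N842T', 'P643I', 'R981F', 'T280F']
Intersection: ['C37F', 'K344A', 'N842T', 'R512N', 'S638M', 'T280F'] ∩ ['F169K', 'K344A', 'K38P', 'M27I', 'N842T', 'P643I', 'R981F', 'T280F'] = ['K344A', 'N842T', 'T280F']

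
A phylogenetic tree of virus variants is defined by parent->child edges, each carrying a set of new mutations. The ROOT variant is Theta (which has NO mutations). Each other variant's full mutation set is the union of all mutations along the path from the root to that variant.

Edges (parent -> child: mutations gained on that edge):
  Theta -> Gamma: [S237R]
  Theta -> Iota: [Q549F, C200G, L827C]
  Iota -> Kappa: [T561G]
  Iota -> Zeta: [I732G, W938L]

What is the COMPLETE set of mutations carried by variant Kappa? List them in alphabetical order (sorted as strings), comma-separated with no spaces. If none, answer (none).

Answer: C200G,L827C,Q549F,T561G

Derivation:
At Theta: gained [] -> total []
At Iota: gained ['Q549F', 'C200G', 'L827C'] -> total ['C200G', 'L827C', 'Q549F']
At Kappa: gained ['T561G'] -> total ['C200G', 'L827C', 'Q549F', 'T561G']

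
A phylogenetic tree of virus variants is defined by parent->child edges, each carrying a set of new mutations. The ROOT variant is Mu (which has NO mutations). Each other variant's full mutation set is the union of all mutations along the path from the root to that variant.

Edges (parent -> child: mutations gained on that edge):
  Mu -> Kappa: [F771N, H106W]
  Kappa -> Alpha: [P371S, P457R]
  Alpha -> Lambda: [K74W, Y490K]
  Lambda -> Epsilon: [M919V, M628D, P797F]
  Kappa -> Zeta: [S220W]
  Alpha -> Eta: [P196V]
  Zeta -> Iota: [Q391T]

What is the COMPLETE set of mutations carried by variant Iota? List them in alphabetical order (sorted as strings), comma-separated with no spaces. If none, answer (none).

Answer: F771N,H106W,Q391T,S220W

Derivation:
At Mu: gained [] -> total []
At Kappa: gained ['F771N', 'H106W'] -> total ['F771N', 'H106W']
At Zeta: gained ['S220W'] -> total ['F771N', 'H106W', 'S220W']
At Iota: gained ['Q391T'] -> total ['F771N', 'H106W', 'Q391T', 'S220W']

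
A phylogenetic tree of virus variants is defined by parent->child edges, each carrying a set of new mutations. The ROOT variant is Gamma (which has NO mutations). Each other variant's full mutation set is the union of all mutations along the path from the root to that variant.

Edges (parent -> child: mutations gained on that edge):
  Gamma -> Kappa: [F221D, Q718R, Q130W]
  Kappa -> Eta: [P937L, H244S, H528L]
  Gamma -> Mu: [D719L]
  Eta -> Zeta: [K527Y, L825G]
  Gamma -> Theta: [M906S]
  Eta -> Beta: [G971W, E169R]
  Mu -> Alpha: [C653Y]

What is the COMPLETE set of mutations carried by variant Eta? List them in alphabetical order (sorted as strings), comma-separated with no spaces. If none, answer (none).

At Gamma: gained [] -> total []
At Kappa: gained ['F221D', 'Q718R', 'Q130W'] -> total ['F221D', 'Q130W', 'Q718R']
At Eta: gained ['P937L', 'H244S', 'H528L'] -> total ['F221D', 'H244S', 'H528L', 'P937L', 'Q130W', 'Q718R']

Answer: F221D,H244S,H528L,P937L,Q130W,Q718R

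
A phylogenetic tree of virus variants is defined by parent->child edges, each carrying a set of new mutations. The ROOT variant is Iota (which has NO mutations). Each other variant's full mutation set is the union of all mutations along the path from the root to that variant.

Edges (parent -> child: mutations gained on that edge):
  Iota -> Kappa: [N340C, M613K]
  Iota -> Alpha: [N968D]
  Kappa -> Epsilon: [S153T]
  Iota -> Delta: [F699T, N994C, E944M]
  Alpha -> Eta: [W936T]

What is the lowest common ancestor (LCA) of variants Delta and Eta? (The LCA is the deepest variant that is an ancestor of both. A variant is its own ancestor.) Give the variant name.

Answer: Iota

Derivation:
Path from root to Delta: Iota -> Delta
  ancestors of Delta: {Iota, Delta}
Path from root to Eta: Iota -> Alpha -> Eta
  ancestors of Eta: {Iota, Alpha, Eta}
Common ancestors: {Iota}
Walk up from Eta: Eta (not in ancestors of Delta), Alpha (not in ancestors of Delta), Iota (in ancestors of Delta)
Deepest common ancestor (LCA) = Iota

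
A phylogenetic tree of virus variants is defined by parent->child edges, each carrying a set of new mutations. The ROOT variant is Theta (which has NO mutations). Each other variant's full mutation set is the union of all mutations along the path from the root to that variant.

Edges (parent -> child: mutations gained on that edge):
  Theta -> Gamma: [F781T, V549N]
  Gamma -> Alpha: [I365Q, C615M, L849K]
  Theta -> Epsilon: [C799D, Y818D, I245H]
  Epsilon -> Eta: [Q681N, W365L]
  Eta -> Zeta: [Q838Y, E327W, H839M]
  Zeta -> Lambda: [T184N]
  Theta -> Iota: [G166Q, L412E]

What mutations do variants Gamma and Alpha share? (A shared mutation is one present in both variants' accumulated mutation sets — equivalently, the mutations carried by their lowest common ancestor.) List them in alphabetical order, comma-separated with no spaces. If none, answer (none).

Answer: F781T,V549N

Derivation:
Accumulating mutations along path to Gamma:
  At Theta: gained [] -> total []
  At Gamma: gained ['F781T', 'V549N'] -> total ['F781T', 'V549N']
Mutations(Gamma) = ['F781T', 'V549N']
Accumulating mutations along path to Alpha:
  At Theta: gained [] -> total []
  At Gamma: gained ['F781T', 'V549N'] -> total ['F781T', 'V549N']
  At Alpha: gained ['I365Q', 'C615M', 'L849K'] -> total ['C615M', 'F781T', 'I365Q', 'L849K', 'V549N']
Mutations(Alpha) = ['C615M', 'F781T', 'I365Q', 'L849K', 'V549N']
Intersection: ['F781T', 'V549N'] ∩ ['C615M', 'F781T', 'I365Q', 'L849K', 'V549N'] = ['F781T', 'V549N']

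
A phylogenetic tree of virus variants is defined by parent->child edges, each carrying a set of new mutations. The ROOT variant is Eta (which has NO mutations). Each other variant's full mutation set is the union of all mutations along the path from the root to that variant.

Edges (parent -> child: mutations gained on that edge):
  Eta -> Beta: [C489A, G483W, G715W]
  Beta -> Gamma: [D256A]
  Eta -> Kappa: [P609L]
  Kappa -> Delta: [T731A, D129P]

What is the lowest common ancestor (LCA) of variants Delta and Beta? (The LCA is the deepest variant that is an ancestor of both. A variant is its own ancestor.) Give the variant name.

Answer: Eta

Derivation:
Path from root to Delta: Eta -> Kappa -> Delta
  ancestors of Delta: {Eta, Kappa, Delta}
Path from root to Beta: Eta -> Beta
  ancestors of Beta: {Eta, Beta}
Common ancestors: {Eta}
Walk up from Beta: Beta (not in ancestors of Delta), Eta (in ancestors of Delta)
Deepest common ancestor (LCA) = Eta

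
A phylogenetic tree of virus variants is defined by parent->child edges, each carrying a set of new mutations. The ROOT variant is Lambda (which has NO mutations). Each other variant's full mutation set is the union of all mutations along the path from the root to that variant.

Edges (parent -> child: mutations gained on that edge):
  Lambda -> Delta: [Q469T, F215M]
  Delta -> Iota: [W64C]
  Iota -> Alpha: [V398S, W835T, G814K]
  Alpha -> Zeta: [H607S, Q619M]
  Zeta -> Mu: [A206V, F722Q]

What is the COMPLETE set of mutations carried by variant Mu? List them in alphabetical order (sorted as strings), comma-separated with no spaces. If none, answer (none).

Answer: A206V,F215M,F722Q,G814K,H607S,Q469T,Q619M,V398S,W64C,W835T

Derivation:
At Lambda: gained [] -> total []
At Delta: gained ['Q469T', 'F215M'] -> total ['F215M', 'Q469T']
At Iota: gained ['W64C'] -> total ['F215M', 'Q469T', 'W64C']
At Alpha: gained ['V398S', 'W835T', 'G814K'] -> total ['F215M', 'G814K', 'Q469T', 'V398S', 'W64C', 'W835T']
At Zeta: gained ['H607S', 'Q619M'] -> total ['F215M', 'G814K', 'H607S', 'Q469T', 'Q619M', 'V398S', 'W64C', 'W835T']
At Mu: gained ['A206V', 'F722Q'] -> total ['A206V', 'F215M', 'F722Q', 'G814K', 'H607S', 'Q469T', 'Q619M', 'V398S', 'W64C', 'W835T']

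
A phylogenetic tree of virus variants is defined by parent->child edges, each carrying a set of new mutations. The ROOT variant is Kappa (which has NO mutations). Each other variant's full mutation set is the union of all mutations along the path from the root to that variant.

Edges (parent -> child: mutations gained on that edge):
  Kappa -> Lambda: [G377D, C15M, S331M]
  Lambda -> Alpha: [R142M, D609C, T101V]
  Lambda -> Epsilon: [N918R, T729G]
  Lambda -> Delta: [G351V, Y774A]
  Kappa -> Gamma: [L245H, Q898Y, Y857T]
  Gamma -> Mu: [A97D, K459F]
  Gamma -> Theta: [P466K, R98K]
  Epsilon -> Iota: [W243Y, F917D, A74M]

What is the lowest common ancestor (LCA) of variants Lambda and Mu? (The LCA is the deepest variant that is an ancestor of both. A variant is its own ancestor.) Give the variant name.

Answer: Kappa

Derivation:
Path from root to Lambda: Kappa -> Lambda
  ancestors of Lambda: {Kappa, Lambda}
Path from root to Mu: Kappa -> Gamma -> Mu
  ancestors of Mu: {Kappa, Gamma, Mu}
Common ancestors: {Kappa}
Walk up from Mu: Mu (not in ancestors of Lambda), Gamma (not in ancestors of Lambda), Kappa (in ancestors of Lambda)
Deepest common ancestor (LCA) = Kappa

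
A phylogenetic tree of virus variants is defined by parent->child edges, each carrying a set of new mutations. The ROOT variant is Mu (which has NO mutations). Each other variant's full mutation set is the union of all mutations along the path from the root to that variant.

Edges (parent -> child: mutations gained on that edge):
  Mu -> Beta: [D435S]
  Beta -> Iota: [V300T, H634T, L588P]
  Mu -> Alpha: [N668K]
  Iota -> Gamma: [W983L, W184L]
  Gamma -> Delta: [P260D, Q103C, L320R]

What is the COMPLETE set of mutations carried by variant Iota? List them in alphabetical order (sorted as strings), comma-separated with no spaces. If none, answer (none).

Answer: D435S,H634T,L588P,V300T

Derivation:
At Mu: gained [] -> total []
At Beta: gained ['D435S'] -> total ['D435S']
At Iota: gained ['V300T', 'H634T', 'L588P'] -> total ['D435S', 'H634T', 'L588P', 'V300T']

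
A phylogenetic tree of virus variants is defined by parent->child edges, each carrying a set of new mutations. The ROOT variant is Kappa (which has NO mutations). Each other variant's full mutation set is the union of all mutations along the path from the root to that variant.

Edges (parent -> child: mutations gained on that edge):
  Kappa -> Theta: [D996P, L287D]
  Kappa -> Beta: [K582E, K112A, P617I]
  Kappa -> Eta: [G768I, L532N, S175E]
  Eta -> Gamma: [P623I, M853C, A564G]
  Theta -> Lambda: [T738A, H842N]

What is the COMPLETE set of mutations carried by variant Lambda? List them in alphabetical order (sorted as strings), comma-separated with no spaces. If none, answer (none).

Answer: D996P,H842N,L287D,T738A

Derivation:
At Kappa: gained [] -> total []
At Theta: gained ['D996P', 'L287D'] -> total ['D996P', 'L287D']
At Lambda: gained ['T738A', 'H842N'] -> total ['D996P', 'H842N', 'L287D', 'T738A']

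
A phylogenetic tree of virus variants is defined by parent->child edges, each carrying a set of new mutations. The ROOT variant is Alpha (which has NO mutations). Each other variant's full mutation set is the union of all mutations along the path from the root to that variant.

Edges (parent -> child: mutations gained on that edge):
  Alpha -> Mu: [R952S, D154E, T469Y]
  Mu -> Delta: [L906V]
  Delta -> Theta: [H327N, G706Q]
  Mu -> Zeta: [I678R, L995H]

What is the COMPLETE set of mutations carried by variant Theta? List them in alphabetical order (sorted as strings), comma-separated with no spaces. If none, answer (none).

Answer: D154E,G706Q,H327N,L906V,R952S,T469Y

Derivation:
At Alpha: gained [] -> total []
At Mu: gained ['R952S', 'D154E', 'T469Y'] -> total ['D154E', 'R952S', 'T469Y']
At Delta: gained ['L906V'] -> total ['D154E', 'L906V', 'R952S', 'T469Y']
At Theta: gained ['H327N', 'G706Q'] -> total ['D154E', 'G706Q', 'H327N', 'L906V', 'R952S', 'T469Y']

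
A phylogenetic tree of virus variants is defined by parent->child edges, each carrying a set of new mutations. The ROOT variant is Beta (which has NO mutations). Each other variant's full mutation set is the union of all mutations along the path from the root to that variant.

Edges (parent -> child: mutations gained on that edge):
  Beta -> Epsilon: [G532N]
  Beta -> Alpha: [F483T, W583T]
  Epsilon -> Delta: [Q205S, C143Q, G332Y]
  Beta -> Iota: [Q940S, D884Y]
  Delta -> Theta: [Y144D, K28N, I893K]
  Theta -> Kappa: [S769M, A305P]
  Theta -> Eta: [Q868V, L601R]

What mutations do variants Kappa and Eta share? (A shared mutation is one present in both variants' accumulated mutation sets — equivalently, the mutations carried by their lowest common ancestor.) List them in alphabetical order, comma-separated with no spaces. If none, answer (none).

Accumulating mutations along path to Kappa:
  At Beta: gained [] -> total []
  At Epsilon: gained ['G532N'] -> total ['G532N']
  At Delta: gained ['Q205S', 'C143Q', 'G332Y'] -> total ['C143Q', 'G332Y', 'G532N', 'Q205S']
  At Theta: gained ['Y144D', 'K28N', 'I893K'] -> total ['C143Q', 'G332Y', 'G532N', 'I893K', 'K28N', 'Q205S', 'Y144D']
  At Kappa: gained ['S769M', 'A305P'] -> total ['A305P', 'C143Q', 'G332Y', 'G532N', 'I893K', 'K28N', 'Q205S', 'S769M', 'Y144D']
Mutations(Kappa) = ['A305P', 'C143Q', 'G332Y', 'G532N', 'I893K', 'K28N', 'Q205S', 'S769M', 'Y144D']
Accumulating mutations along path to Eta:
  At Beta: gained [] -> total []
  At Epsilon: gained ['G532N'] -> total ['G532N']
  At Delta: gained ['Q205S', 'C143Q', 'G332Y'] -> total ['C143Q', 'G332Y', 'G532N', 'Q205S']
  At Theta: gained ['Y144D', 'K28N', 'I893K'] -> total ['C143Q', 'G332Y', 'G532N', 'I893K', 'K28N', 'Q205S', 'Y144D']
  At Eta: gained ['Q868V', 'L601R'] -> total ['C143Q', 'G332Y', 'G532N', 'I893K', 'K28N', 'L601R', 'Q205S', 'Q868V', 'Y144D']
Mutations(Eta) = ['C143Q', 'G332Y', 'G532N', 'I893K', 'K28N', 'L601R', 'Q205S', 'Q868V', 'Y144D']
Intersection: ['A305P', 'C143Q', 'G332Y', 'G532N', 'I893K', 'K28N', 'Q205S', 'S769M', 'Y144D'] ∩ ['C143Q', 'G332Y', 'G532N', 'I893K', 'K28N', 'L601R', 'Q205S', 'Q868V', 'Y144D'] = ['C143Q', 'G332Y', 'G532N', 'I893K', 'K28N', 'Q205S', 'Y144D']

Answer: C143Q,G332Y,G532N,I893K,K28N,Q205S,Y144D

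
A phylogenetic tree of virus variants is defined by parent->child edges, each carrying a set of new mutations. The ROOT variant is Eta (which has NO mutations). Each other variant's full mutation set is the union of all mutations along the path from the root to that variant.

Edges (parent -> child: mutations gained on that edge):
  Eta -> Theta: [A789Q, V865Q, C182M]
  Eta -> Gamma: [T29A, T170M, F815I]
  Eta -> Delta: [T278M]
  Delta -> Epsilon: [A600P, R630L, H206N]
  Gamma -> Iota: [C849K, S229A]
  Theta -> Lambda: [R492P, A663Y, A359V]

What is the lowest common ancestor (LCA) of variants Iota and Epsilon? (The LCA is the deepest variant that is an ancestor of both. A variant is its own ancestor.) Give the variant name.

Answer: Eta

Derivation:
Path from root to Iota: Eta -> Gamma -> Iota
  ancestors of Iota: {Eta, Gamma, Iota}
Path from root to Epsilon: Eta -> Delta -> Epsilon
  ancestors of Epsilon: {Eta, Delta, Epsilon}
Common ancestors: {Eta}
Walk up from Epsilon: Epsilon (not in ancestors of Iota), Delta (not in ancestors of Iota), Eta (in ancestors of Iota)
Deepest common ancestor (LCA) = Eta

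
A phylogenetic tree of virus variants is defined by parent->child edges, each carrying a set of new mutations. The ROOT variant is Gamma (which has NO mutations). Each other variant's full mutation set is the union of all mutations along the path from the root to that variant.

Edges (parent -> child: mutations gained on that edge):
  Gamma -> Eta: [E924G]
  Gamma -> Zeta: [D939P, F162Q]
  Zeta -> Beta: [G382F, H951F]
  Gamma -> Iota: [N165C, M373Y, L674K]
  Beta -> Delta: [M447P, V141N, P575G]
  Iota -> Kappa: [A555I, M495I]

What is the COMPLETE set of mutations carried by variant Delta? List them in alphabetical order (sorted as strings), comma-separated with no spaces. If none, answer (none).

At Gamma: gained [] -> total []
At Zeta: gained ['D939P', 'F162Q'] -> total ['D939P', 'F162Q']
At Beta: gained ['G382F', 'H951F'] -> total ['D939P', 'F162Q', 'G382F', 'H951F']
At Delta: gained ['M447P', 'V141N', 'P575G'] -> total ['D939P', 'F162Q', 'G382F', 'H951F', 'M447P', 'P575G', 'V141N']

Answer: D939P,F162Q,G382F,H951F,M447P,P575G,V141N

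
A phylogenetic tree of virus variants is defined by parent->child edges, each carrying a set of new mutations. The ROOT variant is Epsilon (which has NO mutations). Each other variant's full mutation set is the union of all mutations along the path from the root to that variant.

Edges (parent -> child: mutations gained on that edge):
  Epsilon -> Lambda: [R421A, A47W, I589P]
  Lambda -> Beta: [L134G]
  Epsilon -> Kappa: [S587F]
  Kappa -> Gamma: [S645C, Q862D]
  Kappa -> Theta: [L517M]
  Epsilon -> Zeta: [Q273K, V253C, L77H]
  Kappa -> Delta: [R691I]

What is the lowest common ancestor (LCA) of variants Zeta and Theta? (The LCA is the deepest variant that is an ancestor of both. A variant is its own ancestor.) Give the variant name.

Answer: Epsilon

Derivation:
Path from root to Zeta: Epsilon -> Zeta
  ancestors of Zeta: {Epsilon, Zeta}
Path from root to Theta: Epsilon -> Kappa -> Theta
  ancestors of Theta: {Epsilon, Kappa, Theta}
Common ancestors: {Epsilon}
Walk up from Theta: Theta (not in ancestors of Zeta), Kappa (not in ancestors of Zeta), Epsilon (in ancestors of Zeta)
Deepest common ancestor (LCA) = Epsilon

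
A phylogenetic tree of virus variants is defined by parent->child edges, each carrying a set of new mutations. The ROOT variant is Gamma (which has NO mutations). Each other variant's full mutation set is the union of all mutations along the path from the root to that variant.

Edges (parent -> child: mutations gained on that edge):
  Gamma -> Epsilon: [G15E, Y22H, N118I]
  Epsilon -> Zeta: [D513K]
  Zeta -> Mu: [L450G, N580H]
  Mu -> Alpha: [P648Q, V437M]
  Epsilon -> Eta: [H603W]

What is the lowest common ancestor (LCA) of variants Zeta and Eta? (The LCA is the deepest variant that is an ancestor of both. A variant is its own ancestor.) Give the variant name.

Answer: Epsilon

Derivation:
Path from root to Zeta: Gamma -> Epsilon -> Zeta
  ancestors of Zeta: {Gamma, Epsilon, Zeta}
Path from root to Eta: Gamma -> Epsilon -> Eta
  ancestors of Eta: {Gamma, Epsilon, Eta}
Common ancestors: {Gamma, Epsilon}
Walk up from Eta: Eta (not in ancestors of Zeta), Epsilon (in ancestors of Zeta), Gamma (in ancestors of Zeta)
Deepest common ancestor (LCA) = Epsilon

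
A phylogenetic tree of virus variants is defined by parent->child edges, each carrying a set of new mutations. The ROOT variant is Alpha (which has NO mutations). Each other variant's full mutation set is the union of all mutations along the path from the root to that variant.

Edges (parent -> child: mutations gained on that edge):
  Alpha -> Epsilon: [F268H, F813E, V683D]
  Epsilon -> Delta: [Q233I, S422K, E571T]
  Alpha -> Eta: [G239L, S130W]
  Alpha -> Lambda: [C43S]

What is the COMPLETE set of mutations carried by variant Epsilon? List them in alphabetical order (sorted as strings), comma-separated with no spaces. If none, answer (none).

At Alpha: gained [] -> total []
At Epsilon: gained ['F268H', 'F813E', 'V683D'] -> total ['F268H', 'F813E', 'V683D']

Answer: F268H,F813E,V683D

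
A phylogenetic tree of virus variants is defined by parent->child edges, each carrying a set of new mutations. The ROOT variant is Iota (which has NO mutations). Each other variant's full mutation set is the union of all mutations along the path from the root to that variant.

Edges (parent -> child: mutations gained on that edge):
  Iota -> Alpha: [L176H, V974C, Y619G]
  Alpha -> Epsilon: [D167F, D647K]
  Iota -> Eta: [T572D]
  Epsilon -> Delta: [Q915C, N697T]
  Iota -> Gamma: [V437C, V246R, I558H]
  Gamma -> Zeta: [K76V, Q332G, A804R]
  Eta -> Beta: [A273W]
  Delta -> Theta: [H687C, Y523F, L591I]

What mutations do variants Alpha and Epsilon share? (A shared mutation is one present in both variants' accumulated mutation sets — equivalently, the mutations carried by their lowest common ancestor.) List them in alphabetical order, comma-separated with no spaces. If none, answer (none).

Accumulating mutations along path to Alpha:
  At Iota: gained [] -> total []
  At Alpha: gained ['L176H', 'V974C', 'Y619G'] -> total ['L176H', 'V974C', 'Y619G']
Mutations(Alpha) = ['L176H', 'V974C', 'Y619G']
Accumulating mutations along path to Epsilon:
  At Iota: gained [] -> total []
  At Alpha: gained ['L176H', 'V974C', 'Y619G'] -> total ['L176H', 'V974C', 'Y619G']
  At Epsilon: gained ['D167F', 'D647K'] -> total ['D167F', 'D647K', 'L176H', 'V974C', 'Y619G']
Mutations(Epsilon) = ['D167F', 'D647K', 'L176H', 'V974C', 'Y619G']
Intersection: ['L176H', 'V974C', 'Y619G'] ∩ ['D167F', 'D647K', 'L176H', 'V974C', 'Y619G'] = ['L176H', 'V974C', 'Y619G']

Answer: L176H,V974C,Y619G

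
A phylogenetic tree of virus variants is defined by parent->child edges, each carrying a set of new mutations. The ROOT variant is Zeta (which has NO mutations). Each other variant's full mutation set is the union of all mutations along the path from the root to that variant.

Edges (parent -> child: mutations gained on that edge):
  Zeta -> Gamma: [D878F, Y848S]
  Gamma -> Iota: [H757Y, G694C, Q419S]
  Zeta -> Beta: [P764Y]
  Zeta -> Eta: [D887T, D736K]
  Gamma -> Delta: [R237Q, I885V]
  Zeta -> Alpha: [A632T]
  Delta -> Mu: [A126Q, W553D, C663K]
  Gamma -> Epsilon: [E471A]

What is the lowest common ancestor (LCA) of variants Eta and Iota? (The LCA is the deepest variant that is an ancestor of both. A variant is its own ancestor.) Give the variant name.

Path from root to Eta: Zeta -> Eta
  ancestors of Eta: {Zeta, Eta}
Path from root to Iota: Zeta -> Gamma -> Iota
  ancestors of Iota: {Zeta, Gamma, Iota}
Common ancestors: {Zeta}
Walk up from Iota: Iota (not in ancestors of Eta), Gamma (not in ancestors of Eta), Zeta (in ancestors of Eta)
Deepest common ancestor (LCA) = Zeta

Answer: Zeta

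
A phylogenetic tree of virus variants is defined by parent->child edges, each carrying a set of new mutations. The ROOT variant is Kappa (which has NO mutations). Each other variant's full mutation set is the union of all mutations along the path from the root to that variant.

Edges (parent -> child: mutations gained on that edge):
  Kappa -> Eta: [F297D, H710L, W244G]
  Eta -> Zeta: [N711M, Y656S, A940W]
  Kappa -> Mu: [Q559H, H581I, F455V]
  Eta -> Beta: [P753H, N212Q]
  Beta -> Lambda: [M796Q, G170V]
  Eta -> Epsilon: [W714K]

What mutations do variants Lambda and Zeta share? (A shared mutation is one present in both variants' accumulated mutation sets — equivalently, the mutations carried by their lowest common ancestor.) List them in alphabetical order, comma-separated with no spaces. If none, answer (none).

Accumulating mutations along path to Lambda:
  At Kappa: gained [] -> total []
  At Eta: gained ['F297D', 'H710L', 'W244G'] -> total ['F297D', 'H710L', 'W244G']
  At Beta: gained ['P753H', 'N212Q'] -> total ['F297D', 'H710L', 'N212Q', 'P753H', 'W244G']
  At Lambda: gained ['M796Q', 'G170V'] -> total ['F297D', 'G170V', 'H710L', 'M796Q', 'N212Q', 'P753H', 'W244G']
Mutations(Lambda) = ['F297D', 'G170V', 'H710L', 'M796Q', 'N212Q', 'P753H', 'W244G']
Accumulating mutations along path to Zeta:
  At Kappa: gained [] -> total []
  At Eta: gained ['F297D', 'H710L', 'W244G'] -> total ['F297D', 'H710L', 'W244G']
  At Zeta: gained ['N711M', 'Y656S', 'A940W'] -> total ['A940W', 'F297D', 'H710L', 'N711M', 'W244G', 'Y656S']
Mutations(Zeta) = ['A940W', 'F297D', 'H710L', 'N711M', 'W244G', 'Y656S']
Intersection: ['F297D', 'G170V', 'H710L', 'M796Q', 'N212Q', 'P753H', 'W244G'] ∩ ['A940W', 'F297D', 'H710L', 'N711M', 'W244G', 'Y656S'] = ['F297D', 'H710L', 'W244G']

Answer: F297D,H710L,W244G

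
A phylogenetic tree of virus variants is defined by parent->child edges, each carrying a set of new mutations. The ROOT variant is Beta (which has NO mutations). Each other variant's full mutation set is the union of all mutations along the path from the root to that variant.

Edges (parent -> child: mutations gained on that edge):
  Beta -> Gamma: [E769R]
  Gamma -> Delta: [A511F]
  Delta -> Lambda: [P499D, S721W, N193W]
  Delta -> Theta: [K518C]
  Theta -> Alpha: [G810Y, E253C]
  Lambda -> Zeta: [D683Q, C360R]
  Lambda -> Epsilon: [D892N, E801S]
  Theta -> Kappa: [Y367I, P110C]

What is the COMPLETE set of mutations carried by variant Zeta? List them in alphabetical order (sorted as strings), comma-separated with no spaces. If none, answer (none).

Answer: A511F,C360R,D683Q,E769R,N193W,P499D,S721W

Derivation:
At Beta: gained [] -> total []
At Gamma: gained ['E769R'] -> total ['E769R']
At Delta: gained ['A511F'] -> total ['A511F', 'E769R']
At Lambda: gained ['P499D', 'S721W', 'N193W'] -> total ['A511F', 'E769R', 'N193W', 'P499D', 'S721W']
At Zeta: gained ['D683Q', 'C360R'] -> total ['A511F', 'C360R', 'D683Q', 'E769R', 'N193W', 'P499D', 'S721W']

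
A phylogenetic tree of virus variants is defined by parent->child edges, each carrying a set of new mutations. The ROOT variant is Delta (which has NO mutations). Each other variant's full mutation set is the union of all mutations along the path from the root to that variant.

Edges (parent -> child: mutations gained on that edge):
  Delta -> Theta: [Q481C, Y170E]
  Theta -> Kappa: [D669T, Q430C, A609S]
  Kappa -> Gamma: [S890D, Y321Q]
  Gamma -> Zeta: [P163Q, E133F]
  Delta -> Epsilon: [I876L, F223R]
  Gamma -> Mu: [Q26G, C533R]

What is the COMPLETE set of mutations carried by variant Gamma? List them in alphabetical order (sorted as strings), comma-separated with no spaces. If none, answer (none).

At Delta: gained [] -> total []
At Theta: gained ['Q481C', 'Y170E'] -> total ['Q481C', 'Y170E']
At Kappa: gained ['D669T', 'Q430C', 'A609S'] -> total ['A609S', 'D669T', 'Q430C', 'Q481C', 'Y170E']
At Gamma: gained ['S890D', 'Y321Q'] -> total ['A609S', 'D669T', 'Q430C', 'Q481C', 'S890D', 'Y170E', 'Y321Q']

Answer: A609S,D669T,Q430C,Q481C,S890D,Y170E,Y321Q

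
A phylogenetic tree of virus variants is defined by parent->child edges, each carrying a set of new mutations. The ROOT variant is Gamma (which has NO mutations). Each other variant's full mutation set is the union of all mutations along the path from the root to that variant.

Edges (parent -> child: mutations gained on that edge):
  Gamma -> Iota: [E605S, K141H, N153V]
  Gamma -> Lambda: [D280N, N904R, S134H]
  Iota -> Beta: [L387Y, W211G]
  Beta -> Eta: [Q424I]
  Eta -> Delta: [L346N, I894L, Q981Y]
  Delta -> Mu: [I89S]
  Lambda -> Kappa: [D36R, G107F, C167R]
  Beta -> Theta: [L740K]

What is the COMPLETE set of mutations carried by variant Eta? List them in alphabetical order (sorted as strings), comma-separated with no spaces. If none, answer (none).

At Gamma: gained [] -> total []
At Iota: gained ['E605S', 'K141H', 'N153V'] -> total ['E605S', 'K141H', 'N153V']
At Beta: gained ['L387Y', 'W211G'] -> total ['E605S', 'K141H', 'L387Y', 'N153V', 'W211G']
At Eta: gained ['Q424I'] -> total ['E605S', 'K141H', 'L387Y', 'N153V', 'Q424I', 'W211G']

Answer: E605S,K141H,L387Y,N153V,Q424I,W211G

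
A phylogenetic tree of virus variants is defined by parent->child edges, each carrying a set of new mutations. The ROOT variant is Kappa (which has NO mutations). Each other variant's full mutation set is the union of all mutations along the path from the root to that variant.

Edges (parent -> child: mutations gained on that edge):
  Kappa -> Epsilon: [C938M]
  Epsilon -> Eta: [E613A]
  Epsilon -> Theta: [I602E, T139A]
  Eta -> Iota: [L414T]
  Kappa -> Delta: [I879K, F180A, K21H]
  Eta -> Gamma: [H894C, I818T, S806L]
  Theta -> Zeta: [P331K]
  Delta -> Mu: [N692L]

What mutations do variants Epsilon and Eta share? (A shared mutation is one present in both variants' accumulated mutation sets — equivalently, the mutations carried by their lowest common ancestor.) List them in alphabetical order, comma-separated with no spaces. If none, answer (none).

Answer: C938M

Derivation:
Accumulating mutations along path to Epsilon:
  At Kappa: gained [] -> total []
  At Epsilon: gained ['C938M'] -> total ['C938M']
Mutations(Epsilon) = ['C938M']
Accumulating mutations along path to Eta:
  At Kappa: gained [] -> total []
  At Epsilon: gained ['C938M'] -> total ['C938M']
  At Eta: gained ['E613A'] -> total ['C938M', 'E613A']
Mutations(Eta) = ['C938M', 'E613A']
Intersection: ['C938M'] ∩ ['C938M', 'E613A'] = ['C938M']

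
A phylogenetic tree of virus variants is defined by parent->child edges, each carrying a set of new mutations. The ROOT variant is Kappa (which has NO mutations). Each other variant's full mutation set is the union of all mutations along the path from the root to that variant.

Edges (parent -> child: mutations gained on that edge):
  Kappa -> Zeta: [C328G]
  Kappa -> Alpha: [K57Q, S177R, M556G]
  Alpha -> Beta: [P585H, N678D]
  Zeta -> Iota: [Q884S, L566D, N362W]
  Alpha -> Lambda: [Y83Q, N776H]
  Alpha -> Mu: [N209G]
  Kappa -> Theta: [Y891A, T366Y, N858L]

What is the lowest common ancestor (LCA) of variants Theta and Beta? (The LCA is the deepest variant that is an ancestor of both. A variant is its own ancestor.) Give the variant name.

Answer: Kappa

Derivation:
Path from root to Theta: Kappa -> Theta
  ancestors of Theta: {Kappa, Theta}
Path from root to Beta: Kappa -> Alpha -> Beta
  ancestors of Beta: {Kappa, Alpha, Beta}
Common ancestors: {Kappa}
Walk up from Beta: Beta (not in ancestors of Theta), Alpha (not in ancestors of Theta), Kappa (in ancestors of Theta)
Deepest common ancestor (LCA) = Kappa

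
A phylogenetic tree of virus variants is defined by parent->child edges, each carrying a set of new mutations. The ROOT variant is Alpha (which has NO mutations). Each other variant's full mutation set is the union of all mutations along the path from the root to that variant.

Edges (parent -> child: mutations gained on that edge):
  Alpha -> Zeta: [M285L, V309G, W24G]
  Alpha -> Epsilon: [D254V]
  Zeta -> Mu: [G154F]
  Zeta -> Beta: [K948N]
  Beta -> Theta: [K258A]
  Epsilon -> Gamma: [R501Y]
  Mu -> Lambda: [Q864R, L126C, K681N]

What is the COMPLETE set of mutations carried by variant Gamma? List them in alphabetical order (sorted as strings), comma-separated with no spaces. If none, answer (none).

At Alpha: gained [] -> total []
At Epsilon: gained ['D254V'] -> total ['D254V']
At Gamma: gained ['R501Y'] -> total ['D254V', 'R501Y']

Answer: D254V,R501Y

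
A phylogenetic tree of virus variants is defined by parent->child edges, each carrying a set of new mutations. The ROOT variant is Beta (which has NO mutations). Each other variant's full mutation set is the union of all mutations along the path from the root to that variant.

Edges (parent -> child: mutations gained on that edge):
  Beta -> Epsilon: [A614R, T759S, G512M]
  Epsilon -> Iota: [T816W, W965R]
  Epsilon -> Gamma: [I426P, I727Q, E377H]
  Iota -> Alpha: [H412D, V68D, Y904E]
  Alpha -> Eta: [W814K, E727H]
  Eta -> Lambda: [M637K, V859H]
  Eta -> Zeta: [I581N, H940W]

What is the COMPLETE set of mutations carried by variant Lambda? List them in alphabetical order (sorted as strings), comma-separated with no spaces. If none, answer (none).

Answer: A614R,E727H,G512M,H412D,M637K,T759S,T816W,V68D,V859H,W814K,W965R,Y904E

Derivation:
At Beta: gained [] -> total []
At Epsilon: gained ['A614R', 'T759S', 'G512M'] -> total ['A614R', 'G512M', 'T759S']
At Iota: gained ['T816W', 'W965R'] -> total ['A614R', 'G512M', 'T759S', 'T816W', 'W965R']
At Alpha: gained ['H412D', 'V68D', 'Y904E'] -> total ['A614R', 'G512M', 'H412D', 'T759S', 'T816W', 'V68D', 'W965R', 'Y904E']
At Eta: gained ['W814K', 'E727H'] -> total ['A614R', 'E727H', 'G512M', 'H412D', 'T759S', 'T816W', 'V68D', 'W814K', 'W965R', 'Y904E']
At Lambda: gained ['M637K', 'V859H'] -> total ['A614R', 'E727H', 'G512M', 'H412D', 'M637K', 'T759S', 'T816W', 'V68D', 'V859H', 'W814K', 'W965R', 'Y904E']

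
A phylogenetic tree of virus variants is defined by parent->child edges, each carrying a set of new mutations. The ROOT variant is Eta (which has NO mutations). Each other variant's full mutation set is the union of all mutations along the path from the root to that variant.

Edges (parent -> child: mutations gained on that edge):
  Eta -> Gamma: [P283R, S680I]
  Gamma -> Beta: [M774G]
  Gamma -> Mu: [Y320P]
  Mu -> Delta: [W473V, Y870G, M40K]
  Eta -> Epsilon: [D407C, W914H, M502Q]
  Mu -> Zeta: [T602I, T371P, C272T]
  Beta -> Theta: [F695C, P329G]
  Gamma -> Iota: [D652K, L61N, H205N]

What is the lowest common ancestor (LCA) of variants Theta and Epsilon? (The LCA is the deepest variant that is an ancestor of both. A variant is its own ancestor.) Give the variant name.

Path from root to Theta: Eta -> Gamma -> Beta -> Theta
  ancestors of Theta: {Eta, Gamma, Beta, Theta}
Path from root to Epsilon: Eta -> Epsilon
  ancestors of Epsilon: {Eta, Epsilon}
Common ancestors: {Eta}
Walk up from Epsilon: Epsilon (not in ancestors of Theta), Eta (in ancestors of Theta)
Deepest common ancestor (LCA) = Eta

Answer: Eta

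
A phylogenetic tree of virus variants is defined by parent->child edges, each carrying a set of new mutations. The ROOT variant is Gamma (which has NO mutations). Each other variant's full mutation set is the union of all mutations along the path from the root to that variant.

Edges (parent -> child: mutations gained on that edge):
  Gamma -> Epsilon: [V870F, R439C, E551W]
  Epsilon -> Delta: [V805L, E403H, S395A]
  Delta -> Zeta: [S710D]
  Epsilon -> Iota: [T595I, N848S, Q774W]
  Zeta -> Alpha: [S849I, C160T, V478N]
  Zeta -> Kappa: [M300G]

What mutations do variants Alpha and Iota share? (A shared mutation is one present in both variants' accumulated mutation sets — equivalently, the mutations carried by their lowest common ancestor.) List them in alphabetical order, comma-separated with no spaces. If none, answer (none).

Answer: E551W,R439C,V870F

Derivation:
Accumulating mutations along path to Alpha:
  At Gamma: gained [] -> total []
  At Epsilon: gained ['V870F', 'R439C', 'E551W'] -> total ['E551W', 'R439C', 'V870F']
  At Delta: gained ['V805L', 'E403H', 'S395A'] -> total ['E403H', 'E551W', 'R439C', 'S395A', 'V805L', 'V870F']
  At Zeta: gained ['S710D'] -> total ['E403H', 'E551W', 'R439C', 'S395A', 'S710D', 'V805L', 'V870F']
  At Alpha: gained ['S849I', 'C160T', 'V478N'] -> total ['C160T', 'E403H', 'E551W', 'R439C', 'S395A', 'S710D', 'S849I', 'V478N', 'V805L', 'V870F']
Mutations(Alpha) = ['C160T', 'E403H', 'E551W', 'R439C', 'S395A', 'S710D', 'S849I', 'V478N', 'V805L', 'V870F']
Accumulating mutations along path to Iota:
  At Gamma: gained [] -> total []
  At Epsilon: gained ['V870F', 'R439C', 'E551W'] -> total ['E551W', 'R439C', 'V870F']
  At Iota: gained ['T595I', 'N848S', 'Q774W'] -> total ['E551W', 'N848S', 'Q774W', 'R439C', 'T595I', 'V870F']
Mutations(Iota) = ['E551W', 'N848S', 'Q774W', 'R439C', 'T595I', 'V870F']
Intersection: ['C160T', 'E403H', 'E551W', 'R439C', 'S395A', 'S710D', 'S849I', 'V478N', 'V805L', 'V870F'] ∩ ['E551W', 'N848S', 'Q774W', 'R439C', 'T595I', 'V870F'] = ['E551W', 'R439C', 'V870F']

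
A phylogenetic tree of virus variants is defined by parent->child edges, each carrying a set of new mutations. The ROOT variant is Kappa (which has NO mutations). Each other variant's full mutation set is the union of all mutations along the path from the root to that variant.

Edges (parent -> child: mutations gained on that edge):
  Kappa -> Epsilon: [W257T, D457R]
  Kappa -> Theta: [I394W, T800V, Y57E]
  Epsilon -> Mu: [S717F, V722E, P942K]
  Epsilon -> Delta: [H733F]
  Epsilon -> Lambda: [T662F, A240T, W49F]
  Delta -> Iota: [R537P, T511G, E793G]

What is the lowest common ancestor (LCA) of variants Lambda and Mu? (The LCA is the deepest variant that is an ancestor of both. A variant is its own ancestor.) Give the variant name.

Path from root to Lambda: Kappa -> Epsilon -> Lambda
  ancestors of Lambda: {Kappa, Epsilon, Lambda}
Path from root to Mu: Kappa -> Epsilon -> Mu
  ancestors of Mu: {Kappa, Epsilon, Mu}
Common ancestors: {Kappa, Epsilon}
Walk up from Mu: Mu (not in ancestors of Lambda), Epsilon (in ancestors of Lambda), Kappa (in ancestors of Lambda)
Deepest common ancestor (LCA) = Epsilon

Answer: Epsilon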